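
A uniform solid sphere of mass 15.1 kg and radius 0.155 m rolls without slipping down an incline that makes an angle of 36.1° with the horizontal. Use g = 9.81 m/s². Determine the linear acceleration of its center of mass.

a ≈ 4.13 m/s²

Translation along the incline: Mg sinθ − f = Ma.
Rotation about the center: fR = Iα with I = (2/5)MR². No-slip gives a = αR, so f = (I/R²)a = (2/5)M a.
Substituting: Mg sinθ = (1 + 0.4000)Ma, so a = g sinθ/(1 + 0.4000) = (9.81) sin 36.1° / 1.400 = 4.129 m/s².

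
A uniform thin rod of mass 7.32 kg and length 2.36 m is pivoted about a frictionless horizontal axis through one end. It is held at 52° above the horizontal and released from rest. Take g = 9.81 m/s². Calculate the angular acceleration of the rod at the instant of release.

About the pivot, I = (1/3)ML² = (1/3)(7.32)(2.36)² = 13.59 kg·m².
The weight acts at the center, a distance L/2 = 1.180 m from the pivot; τ = Mg(L/2) cos 52° = 52.17 N·m.
α = τ/I = 52.17/13.59 = 3.839 rad/s².

α ≈ 3.84 rad/s²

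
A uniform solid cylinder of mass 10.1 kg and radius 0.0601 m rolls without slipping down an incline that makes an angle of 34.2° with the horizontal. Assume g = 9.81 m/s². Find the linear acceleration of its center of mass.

Translation along the incline: Mg sinθ − f = Ma.
Rotation about the center: fR = Iα with I = ½MR². No-slip gives a = αR, so f = (I/R²)a = (1/2)M a.
Substituting: Mg sinθ = (1 + 0.5000)Ma, so a = g sinθ/(1 + 0.5000) = (9.81) sin 34.2° / 1.500 = 3.676 m/s².

a ≈ 3.68 m/s²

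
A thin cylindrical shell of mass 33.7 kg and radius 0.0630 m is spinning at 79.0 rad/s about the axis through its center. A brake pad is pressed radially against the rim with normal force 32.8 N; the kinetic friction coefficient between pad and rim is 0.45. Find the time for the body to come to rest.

t ≈ 11.4 s

I = MR² = (33.7)(0.0630)² = 0.1338 kg·m².
Friction force f = μN = (0.45)(32.8) = 14.76 N at the rim; torque magnitude τ = fR = 0.9299 N·m, opposing ω.
|α| = τ/I = 0.9299/0.1338 = 6.952 rad/s² (deceleration).
0 = ω₀ − |α|t ⇒ t = ω₀/|α| = 79.0/6.952 = 11.36 s.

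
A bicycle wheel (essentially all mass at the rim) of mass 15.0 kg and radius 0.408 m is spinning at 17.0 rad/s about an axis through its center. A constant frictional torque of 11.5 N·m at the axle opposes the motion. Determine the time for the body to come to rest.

t ≈ 3.69 s

I = MR² = (15.0)(0.408)² = 2.497 kg·m².
The net torque has magnitude 11.5 N·m, opposing ω.
|α| = τ/I = 11.50/2.497 = 4.606 rad/s² (deceleration).
0 = ω₀ − |α|t ⇒ t = ω₀/|α| = 17.0/4.606 = 3.691 s.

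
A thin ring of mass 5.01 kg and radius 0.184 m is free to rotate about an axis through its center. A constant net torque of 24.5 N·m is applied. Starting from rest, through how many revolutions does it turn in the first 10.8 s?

I = MR² = (5.01)(0.184)² = 0.1696 kg·m².
α = τ/I = 24.5/0.1696 = 144.4 rad/s².
θ = ½αt² = ½(144.4)(10.8)² = 8424 rad.
Revolutions = θ/(2π) = 1341.

≈ 1340 revolutions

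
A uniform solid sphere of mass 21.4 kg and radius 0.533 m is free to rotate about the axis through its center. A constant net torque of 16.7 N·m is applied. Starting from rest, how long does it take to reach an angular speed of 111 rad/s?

t ≈ 16.2 s

I = (2/5)MR² = (2/5)(21.4)(0.533)² = 2.432 kg·m².
α = τ/I = 16.7/2.432 = 6.867 rad/s².
ω = αt ⇒ t = ω/α = 111/6.867 = 16.16 s.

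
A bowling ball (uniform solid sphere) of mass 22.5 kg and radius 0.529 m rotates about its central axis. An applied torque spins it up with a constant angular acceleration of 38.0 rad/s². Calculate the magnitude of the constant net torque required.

τ ≈ 95.7 N·m

I = (2/5)MR² = (2/5)(22.5)(0.529)² = 2.519 kg·m².
τ = Iα = (2.519)(38.00) = 95.71 N·m.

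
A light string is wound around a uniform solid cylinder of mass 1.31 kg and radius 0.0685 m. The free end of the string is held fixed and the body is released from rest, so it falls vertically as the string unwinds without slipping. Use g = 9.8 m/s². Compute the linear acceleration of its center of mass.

Translation: Mg − T = Ma. Rotation about the center: TR = Iα with I = ½MR².
With a = αR: T = (I/R²)a = (1/2)M a, so Mg = (1 + 0.5000)Ma.
a = g/(1 + 0.5000) = 9.8/1.500 = 6.533 m/s².

a ≈ 6.53 m/s²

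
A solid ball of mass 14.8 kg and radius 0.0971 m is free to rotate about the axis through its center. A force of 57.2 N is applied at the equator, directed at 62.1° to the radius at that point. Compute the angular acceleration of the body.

I = (2/5)MR² = (2/5)(14.8)(0.0971)² = 0.05582 kg·m².
Only the tangential component produces torque: τ = F R sinθ = (57.2)(0.0971) sin 62.1° = 4.909 N·m.
Newton's second law for rotation, τ = Iα, gives α = τ/I = 4.909/0.05582 = 87.94 rad/s².

α ≈ 87.9 rad/s²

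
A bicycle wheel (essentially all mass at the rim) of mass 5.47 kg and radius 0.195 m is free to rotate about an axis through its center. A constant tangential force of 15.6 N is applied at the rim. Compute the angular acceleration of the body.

α ≈ 14.6 rad/s²

I = MR² = (5.47)(0.195)² = 0.2080 kg·m².
τ = F R = (15.6)(0.195) = 3.042 N·m.
Newton's second law for rotation, τ = Iα, gives α = τ/I = 3.042/0.2080 = 14.63 rad/s².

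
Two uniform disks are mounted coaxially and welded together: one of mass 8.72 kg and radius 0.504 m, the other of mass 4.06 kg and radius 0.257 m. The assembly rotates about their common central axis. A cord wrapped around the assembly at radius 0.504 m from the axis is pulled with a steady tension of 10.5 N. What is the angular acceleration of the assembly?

α ≈ 4.26 rad/s²

I = ½M₁R₁² + ½M₂R₂² = ½(8.72)(0.504)² + ½(4.06)(0.257)² = 1.242 kg·m².
τ = F r = (10.5)(0.504) = 5.292 N·m.
α = τ/I = 5.292/1.242 = 4.262 rad/s².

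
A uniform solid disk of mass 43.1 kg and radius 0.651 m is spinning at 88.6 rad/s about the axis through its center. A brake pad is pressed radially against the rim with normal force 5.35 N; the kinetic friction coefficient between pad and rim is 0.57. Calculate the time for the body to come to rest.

I = ½MR² = (1/2)(43.1)(0.651)² = 9.133 kg·m².
Friction force f = μN = (0.57)(5.35) = 3.049 N at the rim; torque magnitude τ = fR = 1.985 N·m, opposing ω.
|α| = τ/I = 1.985/9.133 = 0.2174 rad/s² (deceleration).
0 = ω₀ − |α|t ⇒ t = ω₀/|α| = 88.6/0.2174 = 407.6 s.

t ≈ 408 s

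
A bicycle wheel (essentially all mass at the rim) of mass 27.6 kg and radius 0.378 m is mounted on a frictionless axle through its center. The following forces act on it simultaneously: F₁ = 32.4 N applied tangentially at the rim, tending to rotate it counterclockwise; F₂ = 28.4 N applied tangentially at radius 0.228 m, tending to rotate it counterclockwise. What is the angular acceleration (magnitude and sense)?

α ≈ 4.75 rad/s², counterclockwise

I = MR² = (27.6)(0.378)² = 3.944 kg·m².
Taking counterclockwise as positive: τ₁ = +(32.4)(0.378) = +12.25 N·m; τ₂ = +(28.4)(0.228) = +6.475 N·m.
Net torque τ = 18.72 N·m.
α = τ/I = 18.72/3.944 = 4.748 rad/s².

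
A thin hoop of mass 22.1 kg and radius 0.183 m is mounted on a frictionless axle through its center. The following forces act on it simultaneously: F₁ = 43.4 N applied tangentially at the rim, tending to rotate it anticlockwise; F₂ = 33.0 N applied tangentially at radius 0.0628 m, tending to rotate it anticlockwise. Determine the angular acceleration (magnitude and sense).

I = MR² = (22.1)(0.183)² = 0.7401 kg·m².
Taking anticlockwise as positive: τ₁ = +(43.4)(0.183) = +7.942 N·m; τ₂ = +(33.0)(0.0628) = +2.072 N·m.
Net torque τ = 10.01 N·m.
α = τ/I = 10.01/0.7401 = 13.53 rad/s².

α ≈ 13.5 rad/s², anticlockwise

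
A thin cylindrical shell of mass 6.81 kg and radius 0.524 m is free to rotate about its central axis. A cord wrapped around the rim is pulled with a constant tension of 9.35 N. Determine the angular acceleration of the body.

α ≈ 2.62 rad/s²

I = MR² = (6.81)(0.524)² = 1.870 kg·m².
τ = F R = (9.35)(0.524) = 4.899 N·m.
Newton's second law for rotation, τ = Iα, gives α = τ/I = 4.899/1.870 = 2.620 rad/s².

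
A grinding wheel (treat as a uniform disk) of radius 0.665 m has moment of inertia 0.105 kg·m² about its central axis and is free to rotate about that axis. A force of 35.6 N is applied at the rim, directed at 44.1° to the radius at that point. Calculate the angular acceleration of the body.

α ≈ 157 rad/s²

Only the tangential component produces torque: τ = F R sinθ = (35.6)(0.665) sin 44.1° = 16.48 N·m.
From τ = Iα: α = 16.48/0.1050 = 156.9 rad/s².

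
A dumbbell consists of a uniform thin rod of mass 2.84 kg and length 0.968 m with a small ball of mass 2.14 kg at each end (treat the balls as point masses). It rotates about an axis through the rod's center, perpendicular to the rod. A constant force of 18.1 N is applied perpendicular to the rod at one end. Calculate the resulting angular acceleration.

α ≈ 7.15 rad/s²

I_rod = (1/12)ML² = (1/12)(2.84)(0.968)² = 0.2218 kg·m².
I_balls = 2·m·(L/2)² = 2(2.14)(0.4840)² = 1.003 kg·m².
Total I = 1.224 kg·m².
τ = F·(L/2) = (18.1)(0.484) = 8.760 N·m.
α = τ/I = 8.760/1.224 = 7.155 rad/s².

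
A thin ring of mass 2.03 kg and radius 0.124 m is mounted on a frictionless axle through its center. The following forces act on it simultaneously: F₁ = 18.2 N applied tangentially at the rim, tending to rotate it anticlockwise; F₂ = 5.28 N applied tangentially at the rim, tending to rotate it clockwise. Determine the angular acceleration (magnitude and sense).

α ≈ 51.3 rad/s², anticlockwise

I = MR² = (2.03)(0.124)² = 0.03121 kg·m².
Taking anticlockwise as positive: τ₁ = +(18.2)(0.124) = +2.257 N·m; τ₂ = −(5.28)(0.124) = −0.6547 N·m.
Net torque τ = 1.602 N·m.
α = τ/I = 1.602/0.03121 = 51.33 rad/s².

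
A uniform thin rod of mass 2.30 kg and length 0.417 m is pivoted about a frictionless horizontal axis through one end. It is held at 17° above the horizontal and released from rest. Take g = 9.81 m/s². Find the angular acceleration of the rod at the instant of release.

About the pivot, I = (1/3)ML² = (1/3)(2.30)(0.417)² = 0.1333 kg·m².
The weight acts at the center, a distance L/2 = 0.2085 m from the pivot; τ = Mg(L/2) cos 17° = 4.499 N·m.
α = τ/I = 4.499/0.1333 = 33.75 rad/s².
(Equivalently α = (3g/(2L)) cos 17° = 33.75 rad/s².)

α ≈ 33.7 rad/s²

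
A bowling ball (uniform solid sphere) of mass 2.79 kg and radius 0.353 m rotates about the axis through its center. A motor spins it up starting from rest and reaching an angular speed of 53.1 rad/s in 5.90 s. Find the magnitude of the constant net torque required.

I = (2/5)MR² = (2/5)(2.79)(0.353)² = 0.1391 kg·m².
α = Δω/Δt = (53.1 − 0)/5.90 = 9.000 rad/s².
τ = Iα = (0.1391)(9.000) = 1.252 N·m.

τ ≈ 1.25 N·m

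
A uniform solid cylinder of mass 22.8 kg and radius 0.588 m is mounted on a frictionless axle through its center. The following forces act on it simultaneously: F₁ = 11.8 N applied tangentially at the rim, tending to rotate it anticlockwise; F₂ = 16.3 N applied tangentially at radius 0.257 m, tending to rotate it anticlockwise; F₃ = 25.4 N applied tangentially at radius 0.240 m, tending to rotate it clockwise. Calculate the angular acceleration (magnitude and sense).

I = ½MR² = (1/2)(22.8)(0.588)² = 3.941 kg·m².
Taking anticlockwise as positive: τ₁ = +(11.8)(0.588) = +6.938 N·m; τ₂ = +(16.3)(0.257) = +4.189 N·m; τ₃ = −(25.4)(0.240) = −6.096 N·m.
Net torque τ = 5.032 N·m.
α = τ/I = 5.032/3.941 = 1.277 rad/s².

α ≈ 1.28 rad/s², anticlockwise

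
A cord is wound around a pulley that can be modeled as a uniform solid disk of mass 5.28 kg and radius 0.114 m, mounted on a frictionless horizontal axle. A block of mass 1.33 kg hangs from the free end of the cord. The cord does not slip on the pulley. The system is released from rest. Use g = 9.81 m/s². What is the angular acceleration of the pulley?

I = ½MR² = (1/2)(5.28)(0.114)² = 0.03431 kg·m².
Block: mg − T = ma. Pulley: TR = Iα. No-slip: a = αR, so T = (I/R²)a = 2.640·a.
Then mg = (m + 2.640)a, so a = (1.33)(9.81)/(1.33 + 2.640) = 3.286 m/s².
α = a/R = 3.286/0.114 = 28.83 rad/s².

α ≈ 28.8 rad/s²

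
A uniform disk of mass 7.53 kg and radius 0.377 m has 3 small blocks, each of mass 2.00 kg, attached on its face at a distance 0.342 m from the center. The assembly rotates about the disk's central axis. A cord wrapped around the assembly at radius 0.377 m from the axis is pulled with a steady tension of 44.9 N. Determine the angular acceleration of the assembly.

α ≈ 13.7 rad/s²

I_disk = ½MR² = ½(7.53)(0.377)² = 0.5351 kg·m².
I_blocks = 3·m·r² = 3(2.00)(0.342)² = 0.7018 kg·m².
Total I = 1.237 kg·m².
τ = F r = (44.9)(0.377) = 16.93 N·m.
α = τ/I = 16.93/1.237 = 13.69 rad/s².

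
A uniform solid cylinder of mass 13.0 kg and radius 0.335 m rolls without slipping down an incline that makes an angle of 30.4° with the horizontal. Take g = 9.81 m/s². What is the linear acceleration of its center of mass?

a ≈ 3.31 m/s²

Translation along the incline: Mg sinθ − f = Ma.
Rotation about the center: fR = Iα with I = ½MR². No-slip gives a = αR, so f = (I/R²)a = (1/2)M a.
Substituting: Mg sinθ = (1 + 0.5000)Ma, so a = g sinθ/(1 + 0.5000) = (9.81) sin 30.4° / 1.500 = 3.309 m/s².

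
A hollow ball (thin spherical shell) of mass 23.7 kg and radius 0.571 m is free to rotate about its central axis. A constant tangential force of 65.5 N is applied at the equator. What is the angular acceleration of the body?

α ≈ 7.26 rad/s²

I = (2/3)MR² = (2/3)(23.7)(0.571)² = 5.151 kg·m².
τ = F R = (65.5)(0.571) = 37.40 N·m.
Newton's second law for rotation, τ = Iα, gives α = τ/I = 37.40/5.151 = 7.260 rad/s².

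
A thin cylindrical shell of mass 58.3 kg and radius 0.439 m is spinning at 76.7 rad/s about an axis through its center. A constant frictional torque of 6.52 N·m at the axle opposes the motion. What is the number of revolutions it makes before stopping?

≈ 807 revolutions

I = MR² = (58.3)(0.439)² = 11.24 kg·m².
The net torque has magnitude 6.52 N·m, opposing ω.
|α| = τ/I = 6.520/11.24 = 0.5803 rad/s² (deceleration).
ω² = ω₀² − 2|α|θ with ω = 0 ⇒ θ = ω₀²/(2|α|) = 5069 rad = 806.7 rev.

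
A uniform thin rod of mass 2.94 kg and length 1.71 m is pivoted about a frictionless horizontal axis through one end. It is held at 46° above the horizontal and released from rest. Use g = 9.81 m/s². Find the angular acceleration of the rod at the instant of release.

About the pivot, I = (1/3)ML² = (1/3)(2.94)(1.71)² = 2.866 kg·m².
The weight acts at the center, a distance L/2 = 0.8550 m from the pivot; τ = Mg(L/2) cos 46° = 17.13 N·m.
α = τ/I = 17.13/2.866 = 5.978 rad/s².
(Equivalently α = (3g/(2L)) cos 46° = 5.978 rad/s².)

α ≈ 5.98 rad/s²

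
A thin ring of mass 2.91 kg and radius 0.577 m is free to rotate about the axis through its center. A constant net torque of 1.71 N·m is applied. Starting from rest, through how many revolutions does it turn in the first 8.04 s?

≈ 9.08 revolutions

I = MR² = (2.91)(0.577)² = 0.9688 kg·m².
α = τ/I = 1.71/0.9688 = 1.765 rad/s².
θ = ½αt² = ½(1.765)(8.04)² = 57.05 rad.
Revolutions = θ/(2π) = 9.079.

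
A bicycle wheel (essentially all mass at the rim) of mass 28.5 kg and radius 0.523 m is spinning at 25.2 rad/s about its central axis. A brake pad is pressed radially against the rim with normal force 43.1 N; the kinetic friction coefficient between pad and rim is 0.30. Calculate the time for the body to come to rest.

t ≈ 29.1 s

I = MR² = (28.5)(0.523)² = 7.796 kg·m².
Friction force f = μN = (0.30)(43.1) = 12.93 N at the rim; torque magnitude τ = fR = 6.762 N·m, opposing ω.
|α| = τ/I = 6.762/7.796 = 0.8675 rad/s² (deceleration).
0 = ω₀ − |α|t ⇒ t = ω₀/|α| = 25.2/0.8675 = 29.05 s.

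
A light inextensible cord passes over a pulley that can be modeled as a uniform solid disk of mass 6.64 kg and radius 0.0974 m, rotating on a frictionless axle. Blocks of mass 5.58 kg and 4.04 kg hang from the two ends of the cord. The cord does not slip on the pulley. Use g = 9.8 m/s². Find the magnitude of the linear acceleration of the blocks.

I = ½MR² = (1/2)(6.64)(0.0974)² = 0.03150 kg·m².
Heavier block: m₁g − T₁ = m₁a. Lighter block: T₂ − m₂g = m₂a.
Pulley: (T₁ − T₂)R = Iα = I(a/R), so T₁ − T₂ = (I/R²)a = (1/2)M_p a = 3.320·a.
Adding the three: (m₁ − m₂)g = (m₁ + m₂ + 3.320)a, so a = (5.58 − 4.04)(9.8)/(5.58 + 4.04 + 3.320) = 1.166 m/s².

a ≈ 1.17 m/s²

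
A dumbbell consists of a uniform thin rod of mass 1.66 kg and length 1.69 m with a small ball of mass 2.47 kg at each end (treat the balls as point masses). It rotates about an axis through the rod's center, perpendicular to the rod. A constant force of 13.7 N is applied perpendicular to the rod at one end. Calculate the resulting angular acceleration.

α ≈ 2.95 rad/s²

I_rod = (1/12)ML² = (1/12)(1.66)(1.69)² = 0.3951 kg·m².
I_balls = 2·m·(L/2)² = 2(2.47)(0.8450)² = 3.527 kg·m².
Total I = 3.922 kg·m².
τ = F·(L/2) = (13.7)(0.845) = 11.58 N·m.
α = τ/I = 11.58/3.922 = 2.951 rad/s².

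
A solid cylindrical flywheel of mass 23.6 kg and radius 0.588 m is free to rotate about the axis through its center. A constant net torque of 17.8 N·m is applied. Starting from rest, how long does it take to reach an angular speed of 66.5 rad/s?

I = ½MR² = (1/2)(23.6)(0.588)² = 4.080 kg·m².
α = τ/I = 17.8/4.080 = 4.363 rad/s².
ω = αt ⇒ t = ω/α = 66.5/4.363 = 15.24 s.

t ≈ 15.2 s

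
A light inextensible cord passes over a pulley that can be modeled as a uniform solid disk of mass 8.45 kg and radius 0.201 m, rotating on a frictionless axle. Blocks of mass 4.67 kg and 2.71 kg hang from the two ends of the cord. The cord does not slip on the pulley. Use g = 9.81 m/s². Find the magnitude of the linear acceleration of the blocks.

I = ½MR² = (1/2)(8.45)(0.201)² = 0.1707 kg·m².
Heavier block: m₁g − T₁ = m₁a. Lighter block: T₂ − m₂g = m₂a.
Pulley: (T₁ − T₂)R = Iα = I(a/R), so T₁ − T₂ = (I/R²)a = (1/2)M_p a = 4.225·a.
Adding the three: (m₁ − m₂)g = (m₁ + m₂ + 4.225)a, so a = (4.67 − 2.71)(9.81)/(4.67 + 2.71 + 4.225) = 1.657 m/s².

a ≈ 1.66 m/s²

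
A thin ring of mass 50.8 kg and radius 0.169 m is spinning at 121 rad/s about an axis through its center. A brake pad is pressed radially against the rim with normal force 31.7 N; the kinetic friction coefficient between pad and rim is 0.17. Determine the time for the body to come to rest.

t ≈ 193 s

I = MR² = (50.8)(0.169)² = 1.451 kg·m².
Friction force f = μN = (0.17)(31.7) = 5.389 N at the rim; torque magnitude τ = fR = 0.9107 N·m, opposing ω.
|α| = τ/I = 0.9107/1.451 = 0.6277 rad/s² (deceleration).
0 = ω₀ − |α|t ⇒ t = ω₀/|α| = 121/0.6277 = 192.8 s.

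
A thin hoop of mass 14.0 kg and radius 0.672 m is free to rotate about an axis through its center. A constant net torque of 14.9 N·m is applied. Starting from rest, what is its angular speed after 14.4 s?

ω ≈ 33.9 rad/s

I = MR² = (14.0)(0.672)² = 6.322 kg·m².
α = τ/I = 14.9/6.322 = 2.357 rad/s².
ω = ω₀ + αt = 0 + (2.357)(14.4) = 33.94 rad/s.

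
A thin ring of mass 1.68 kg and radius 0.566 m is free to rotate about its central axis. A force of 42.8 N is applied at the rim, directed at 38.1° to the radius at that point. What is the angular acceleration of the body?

α ≈ 27.8 rad/s²

I = MR² = (1.68)(0.566)² = 0.5382 kg·m².
Only the tangential component produces torque: τ = F R sinθ = (42.8)(0.566) sin 38.1° = 14.95 N·m.
Newton's second law for rotation, τ = Iα, gives α = τ/I = 14.95/0.5382 = 27.77 rad/s².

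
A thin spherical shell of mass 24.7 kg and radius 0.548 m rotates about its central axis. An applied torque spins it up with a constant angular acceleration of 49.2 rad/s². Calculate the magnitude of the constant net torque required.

I = (2/3)MR² = (2/3)(24.7)(0.548)² = 4.945 kg·m².
τ = Iα = (4.945)(49.20) = 243.3 N·m.

τ ≈ 243 N·m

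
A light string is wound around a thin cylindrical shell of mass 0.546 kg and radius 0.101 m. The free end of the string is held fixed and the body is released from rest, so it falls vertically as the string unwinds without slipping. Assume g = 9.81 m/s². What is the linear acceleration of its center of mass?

Translation: Mg − T = Ma. Rotation about the center: TR = Iα with I = MR².
With a = αR: T = (I/R²)a = M a, so Mg = (1 + 1.000)Ma.
a = g/(1 + 1.000) = 9.81/2.000 = 4.905 m/s².

a ≈ 4.91 m/s²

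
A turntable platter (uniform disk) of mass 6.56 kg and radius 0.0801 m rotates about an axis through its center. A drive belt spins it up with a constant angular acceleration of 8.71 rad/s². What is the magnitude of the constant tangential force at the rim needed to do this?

I = ½MR² = (1/2)(6.56)(0.0801)² = 0.02104 kg·m².
The required torque is τ = Iα = (0.02104)(8.710) = 0.1833 N·m.
A tangential force at the rim gives τ = FR, so F = τ/R = 0.1833/0.0801 = 2.288 N.

F ≈ 2.29 N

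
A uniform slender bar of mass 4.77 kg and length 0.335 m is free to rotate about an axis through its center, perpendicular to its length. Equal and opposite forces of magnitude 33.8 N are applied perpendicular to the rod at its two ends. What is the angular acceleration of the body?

I = (1/12)ML² = (1/12)(4.77)(0.335)² = 0.04461 kg·m².
The couple gives τ = F·(L/2) + F·(L/2) = F L = (33.8)(0.335) = 11.32 N·m.
Newton's second law for rotation, τ = Iα, gives α = τ/I = 11.32/0.04461 = 253.8 rad/s².

α ≈ 254 rad/s²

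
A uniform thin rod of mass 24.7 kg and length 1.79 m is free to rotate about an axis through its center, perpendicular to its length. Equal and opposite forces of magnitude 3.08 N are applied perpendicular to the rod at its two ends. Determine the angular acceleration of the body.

I = (1/12)ML² = (1/12)(24.7)(1.79)² = 6.595 kg·m².
The couple gives τ = F·(L/2) + F·(L/2) = F L = (3.08)(1.79) = 5.513 N·m.
Newton's second law for rotation, τ = Iα, gives α = τ/I = 5.513/6.595 = 0.8360 rad/s².

α ≈ 0.836 rad/s²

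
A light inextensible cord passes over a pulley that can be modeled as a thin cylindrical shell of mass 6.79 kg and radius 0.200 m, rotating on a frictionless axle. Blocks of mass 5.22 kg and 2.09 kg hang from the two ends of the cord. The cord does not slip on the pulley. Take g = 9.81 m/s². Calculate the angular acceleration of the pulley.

I = MR² = (6.79)(0.200)² = 0.2716 kg·m².
Heavier block: m₁g − T₁ = m₁a. Lighter block: T₂ − m₂g = m₂a.
Pulley: (T₁ − T₂)R = Iα = I(a/R), so T₁ − T₂ = (I/R²)a = 1·M_p a = 6.790·a.
Adding the three: (m₁ − m₂)g = (m₁ + m₂ + 6.790)a, so a = (5.22 − 2.09)(9.81)/(5.22 + 2.09 + 6.790) = 2.178 m/s².
α = a/R = 2.178/0.200 = 10.89 rad/s².

α ≈ 10.9 rad/s²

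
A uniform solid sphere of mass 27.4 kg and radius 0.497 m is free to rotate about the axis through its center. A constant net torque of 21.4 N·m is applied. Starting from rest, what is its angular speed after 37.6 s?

I = (2/5)MR² = (2/5)(27.4)(0.497)² = 2.707 kg·m².
α = τ/I = 21.4/2.707 = 7.905 rad/s².
ω = ω₀ + αt = 0 + (7.905)(37.6) = 297.2 rad/s.

ω ≈ 297 rad/s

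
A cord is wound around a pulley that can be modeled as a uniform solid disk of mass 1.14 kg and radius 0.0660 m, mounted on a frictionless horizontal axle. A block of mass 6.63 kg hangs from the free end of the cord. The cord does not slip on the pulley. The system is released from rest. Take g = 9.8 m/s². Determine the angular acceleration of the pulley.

I = ½MR² = (1/2)(1.14)(0.0660)² = 0.002483 kg·m².
Block: mg − T = ma. Pulley: TR = Iα. No-slip: a = αR, so T = (I/R²)a = 0.5700·a.
Then mg = (m + 0.5700)a, so a = (6.63)(9.8)/(6.63 + 0.5700) = 9.024 m/s².
α = a/R = 9.024/0.0660 = 136.7 rad/s².

α ≈ 137 rad/s²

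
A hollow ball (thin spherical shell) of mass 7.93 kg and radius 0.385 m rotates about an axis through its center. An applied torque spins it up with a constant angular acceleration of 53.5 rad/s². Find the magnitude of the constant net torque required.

I = (2/3)MR² = (2/3)(7.93)(0.385)² = 0.7836 kg·m².
τ = Iα = (0.7836)(53.50) = 41.92 N·m.

τ ≈ 41.9 N·m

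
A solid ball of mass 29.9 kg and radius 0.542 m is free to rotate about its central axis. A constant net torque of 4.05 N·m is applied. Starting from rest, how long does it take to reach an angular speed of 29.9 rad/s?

t ≈ 25.9 s

I = (2/5)MR² = (2/5)(29.9)(0.542)² = 3.513 kg·m².
α = τ/I = 4.05/3.513 = 1.153 rad/s².
ω = αt ⇒ t = ω/α = 29.9/1.153 = 25.94 s.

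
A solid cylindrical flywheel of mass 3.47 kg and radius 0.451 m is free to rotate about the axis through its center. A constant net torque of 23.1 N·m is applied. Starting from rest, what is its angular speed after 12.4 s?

I = ½MR² = (1/2)(3.47)(0.451)² = 0.3529 kg·m².
α = τ/I = 23.1/0.3529 = 65.46 rad/s².
ω = ω₀ + αt = 0 + (65.46)(12.4) = 811.7 rad/s.

ω ≈ 812 rad/s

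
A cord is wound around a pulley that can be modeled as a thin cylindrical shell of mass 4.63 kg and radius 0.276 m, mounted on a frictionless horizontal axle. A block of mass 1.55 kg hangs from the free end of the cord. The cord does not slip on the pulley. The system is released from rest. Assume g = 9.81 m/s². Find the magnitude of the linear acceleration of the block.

a ≈ 2.46 m/s²

I = MR² = (4.63)(0.276)² = 0.3527 kg·m².
Block: mg − T = ma. Pulley: TR = Iα. No-slip: a = αR, so T = (I/R²)a = 4.630·a.
Then mg = (m + 4.630)a, so a = (1.55)(9.81)/(1.55 + 4.630) = 2.460 m/s².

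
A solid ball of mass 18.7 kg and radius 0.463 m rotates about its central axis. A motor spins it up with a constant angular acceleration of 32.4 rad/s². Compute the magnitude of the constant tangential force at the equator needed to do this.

I = (2/5)MR² = (2/5)(18.7)(0.463)² = 1.603 kg·m².
The required torque is τ = Iα = (1.603)(32.40) = 51.95 N·m.
A tangential force at the equator gives τ = FR, so F = τ/R = 51.95/0.463 = 112.2 N.

F ≈ 112 N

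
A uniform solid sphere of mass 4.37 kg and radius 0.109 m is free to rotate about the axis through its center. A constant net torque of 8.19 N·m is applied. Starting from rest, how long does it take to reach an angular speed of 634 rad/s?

I = (2/5)MR² = (2/5)(4.37)(0.109)² = 0.02077 kg·m².
α = τ/I = 8.19/0.02077 = 394.4 rad/s².
ω = αt ⇒ t = ω/α = 634/394.4 = 1.608 s.

t ≈ 1.61 s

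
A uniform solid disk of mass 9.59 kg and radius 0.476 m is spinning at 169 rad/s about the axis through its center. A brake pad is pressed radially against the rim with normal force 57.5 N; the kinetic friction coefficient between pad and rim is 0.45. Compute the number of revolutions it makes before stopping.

≈ 200 revolutions

I = ½MR² = (1/2)(9.59)(0.476)² = 1.086 kg·m².
Friction force f = μN = (0.45)(57.5) = 25.88 N at the rim; torque magnitude τ = fR = 12.32 N·m, opposing ω.
|α| = τ/I = 12.32/1.086 = 11.34 rad/s² (deceleration).
ω² = ω₀² − 2|α|θ with ω = 0 ⇒ θ = ω₀²/(2|α|) = 1260 rad = 200.5 rev.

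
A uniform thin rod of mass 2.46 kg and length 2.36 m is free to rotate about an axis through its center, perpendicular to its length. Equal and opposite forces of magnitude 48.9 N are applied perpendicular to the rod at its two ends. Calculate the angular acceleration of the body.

I = (1/12)ML² = (1/12)(2.46)(2.36)² = 1.142 kg·m².
The couple gives τ = F·(L/2) + F·(L/2) = F L = (48.9)(2.36) = 115.4 N·m.
From τ = Iα: α = 115.4/1.142 = 101.1 rad/s².

α ≈ 101 rad/s²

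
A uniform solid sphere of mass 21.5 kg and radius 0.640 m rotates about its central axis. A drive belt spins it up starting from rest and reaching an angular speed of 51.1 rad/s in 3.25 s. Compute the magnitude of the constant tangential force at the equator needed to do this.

F ≈ 86.5 N

I = (2/5)MR² = (2/5)(21.5)(0.640)² = 3.523 kg·m².
α = Δω/Δt = (51.1 − 0)/3.25 = 15.72 rad/s².
The required torque is τ = Iα = (3.523)(15.72) = 55.39 N·m.
A tangential force at the equator gives τ = FR, so F = τ/R = 55.39/0.640 = 86.54 N.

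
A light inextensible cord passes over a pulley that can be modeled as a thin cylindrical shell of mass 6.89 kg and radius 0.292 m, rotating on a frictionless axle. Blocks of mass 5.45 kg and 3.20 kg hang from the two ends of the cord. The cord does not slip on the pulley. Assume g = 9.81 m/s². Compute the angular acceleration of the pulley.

α ≈ 4.86 rad/s²

I = MR² = (6.89)(0.292)² = 0.5875 kg·m².
Heavier block: m₁g − T₁ = m₁a. Lighter block: T₂ − m₂g = m₂a.
Pulley: (T₁ − T₂)R = Iα = I(a/R), so T₁ − T₂ = (I/R²)a = 1·M_p a = 6.890·a.
Adding the three: (m₁ − m₂)g = (m₁ + m₂ + 6.890)a, so a = (5.45 − 3.20)(9.81)/(5.45 + 3.20 + 6.890) = 1.420 m/s².
α = a/R = 1.420/0.292 = 4.864 rad/s².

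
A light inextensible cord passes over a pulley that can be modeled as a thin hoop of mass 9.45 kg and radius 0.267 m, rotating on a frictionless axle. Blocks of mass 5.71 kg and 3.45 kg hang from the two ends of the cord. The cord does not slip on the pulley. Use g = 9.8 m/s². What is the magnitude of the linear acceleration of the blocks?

I = MR² = (9.45)(0.267)² = 0.6737 kg·m².
Heavier block: m₁g − T₁ = m₁a. Lighter block: T₂ − m₂g = m₂a.
Pulley: (T₁ − T₂)R = Iα = I(a/R), so T₁ − T₂ = (I/R²)a = 1·M_p a = 9.450·a.
Adding the three: (m₁ − m₂)g = (m₁ + m₂ + 9.450)a, so a = (5.71 − 3.45)(9.8)/(5.71 + 3.45 + 9.450) = 1.190 m/s².

a ≈ 1.19 m/s²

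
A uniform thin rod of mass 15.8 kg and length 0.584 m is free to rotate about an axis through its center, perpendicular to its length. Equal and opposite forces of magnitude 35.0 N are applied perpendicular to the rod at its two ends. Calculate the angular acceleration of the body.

I = (1/12)ML² = (1/12)(15.8)(0.584)² = 0.4491 kg·m².
The couple gives τ = F·(L/2) + F·(L/2) = F L = (35.0)(0.584) = 20.44 N·m.
Newton's second law for rotation, τ = Iα, gives α = τ/I = 20.44/0.4491 = 45.52 rad/s².

α ≈ 45.5 rad/s²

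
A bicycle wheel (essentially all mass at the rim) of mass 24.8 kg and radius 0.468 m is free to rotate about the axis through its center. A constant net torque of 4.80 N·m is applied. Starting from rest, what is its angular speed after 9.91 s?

ω ≈ 8.76 rad/s

I = MR² = (24.8)(0.468)² = 5.432 kg·m².
α = τ/I = 4.80/5.432 = 0.8837 rad/s².
ω = ω₀ + αt = 0 + (0.8837)(9.91) = 8.757 rad/s.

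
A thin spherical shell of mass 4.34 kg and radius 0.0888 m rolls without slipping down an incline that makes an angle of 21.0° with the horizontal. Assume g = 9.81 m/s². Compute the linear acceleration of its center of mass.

a ≈ 2.11 m/s²

Translation along the incline: Mg sinθ − f = Ma.
Rotation about the center: fR = Iα with I = (2/3)MR². No-slip gives a = αR, so f = (I/R²)a = (2/3)M a.
Substituting: Mg sinθ = (1 + 0.6667)Ma, so a = g sinθ/(1 + 0.6667) = (9.81) sin 21.0° / 1.667 = 2.109 m/s².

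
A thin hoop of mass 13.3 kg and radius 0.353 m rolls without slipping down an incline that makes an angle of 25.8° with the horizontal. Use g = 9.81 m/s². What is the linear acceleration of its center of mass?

Translation along the incline: Mg sinθ − f = Ma.
Rotation about the center: fR = Iα with I = MR². No-slip gives a = αR, so f = (I/R²)a = M a.
Substituting: Mg sinθ = (1 + 1.000)Ma, so a = g sinθ/(1 + 1.000) = (9.81) sin 25.8° / 2.000 = 2.135 m/s².

a ≈ 2.13 m/s²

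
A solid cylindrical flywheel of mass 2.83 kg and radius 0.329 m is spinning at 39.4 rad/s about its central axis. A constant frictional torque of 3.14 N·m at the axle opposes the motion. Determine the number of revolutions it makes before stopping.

I = ½MR² = (1/2)(2.83)(0.329)² = 0.1532 kg·m².
The net torque has magnitude 3.14 N·m, opposing ω.
|α| = τ/I = 3.140/0.1532 = 20.50 rad/s² (deceleration).
ω² = ω₀² − 2|α|θ with ω = 0 ⇒ θ = ω₀²/(2|α|) = 37.86 rad = 6.026 rev.

≈ 6.03 revolutions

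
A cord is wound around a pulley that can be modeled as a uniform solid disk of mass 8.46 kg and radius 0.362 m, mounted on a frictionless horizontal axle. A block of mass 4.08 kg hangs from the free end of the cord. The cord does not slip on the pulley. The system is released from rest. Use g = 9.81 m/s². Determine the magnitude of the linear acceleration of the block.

I = ½MR² = (1/2)(8.46)(0.362)² = 0.5543 kg·m².
Block: mg − T = ma. Pulley: TR = Iα. No-slip: a = αR, so T = (I/R²)a = 4.230·a.
Then mg = (m + 4.230)a, so a = (4.08)(9.81)/(4.08 + 4.230) = 4.816 m/s².

a ≈ 4.82 m/s²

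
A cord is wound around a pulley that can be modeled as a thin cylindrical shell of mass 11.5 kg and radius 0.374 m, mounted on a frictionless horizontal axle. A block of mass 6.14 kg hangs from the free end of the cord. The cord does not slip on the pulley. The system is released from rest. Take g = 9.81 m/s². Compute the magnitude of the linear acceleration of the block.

I = MR² = (11.5)(0.374)² = 1.609 kg·m².
Block: mg − T = ma. Pulley: TR = Iα. No-slip: a = αR, so T = (I/R²)a = 11.50·a.
Then mg = (m + 11.50)a, so a = (6.14)(9.81)/(6.14 + 11.50) = 3.415 m/s².

a ≈ 3.41 m/s²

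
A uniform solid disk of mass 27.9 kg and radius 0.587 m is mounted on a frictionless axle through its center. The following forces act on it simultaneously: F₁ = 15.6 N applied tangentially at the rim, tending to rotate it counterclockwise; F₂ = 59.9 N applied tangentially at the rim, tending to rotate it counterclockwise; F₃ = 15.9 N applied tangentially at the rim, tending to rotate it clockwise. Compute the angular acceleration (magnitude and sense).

α ≈ 7.28 rad/s², counterclockwise

I = ½MR² = (1/2)(27.9)(0.587)² = 4.807 kg·m².
Taking counterclockwise as positive: τ₁ = +(15.6)(0.587) = +9.157 N·m; τ₂ = +(59.9)(0.587) = +35.16 N·m; τ₃ = −(15.9)(0.587) = −9.333 N·m.
Net torque τ = 34.99 N·m.
α = τ/I = 34.99/4.807 = 7.278 rad/s².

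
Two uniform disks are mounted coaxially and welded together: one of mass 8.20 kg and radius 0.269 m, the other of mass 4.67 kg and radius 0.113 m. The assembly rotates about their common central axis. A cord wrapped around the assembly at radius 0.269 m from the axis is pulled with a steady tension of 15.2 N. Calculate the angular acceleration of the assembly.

α ≈ 12.5 rad/s²

I = ½M₁R₁² + ½M₂R₂² = ½(8.20)(0.269)² + ½(4.67)(0.113)² = 0.3265 kg·m².
τ = F r = (15.2)(0.269) = 4.089 N·m.
α = τ/I = 4.089/0.3265 = 12.52 rad/s².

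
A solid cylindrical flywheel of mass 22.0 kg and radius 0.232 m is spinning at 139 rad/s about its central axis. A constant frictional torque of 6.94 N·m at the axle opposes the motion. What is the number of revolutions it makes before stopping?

I = ½MR² = (1/2)(22.0)(0.232)² = 0.5921 kg·m².
The net torque has magnitude 6.94 N·m, opposing ω.
|α| = τ/I = 6.940/0.5921 = 11.72 rad/s² (deceleration).
ω² = ω₀² − 2|α|θ with ω = 0 ⇒ θ = ω₀²/(2|α|) = 824.2 rad = 131.2 rev.

≈ 131 revolutions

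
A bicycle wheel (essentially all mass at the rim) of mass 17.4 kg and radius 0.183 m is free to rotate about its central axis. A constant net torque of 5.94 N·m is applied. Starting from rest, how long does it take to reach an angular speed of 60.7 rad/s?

t ≈ 5.95 s

I = MR² = (17.4)(0.183)² = 0.5827 kg·m².
α = τ/I = 5.94/0.5827 = 10.19 rad/s².
ω = αt ⇒ t = ω/α = 60.7/10.19 = 5.955 s.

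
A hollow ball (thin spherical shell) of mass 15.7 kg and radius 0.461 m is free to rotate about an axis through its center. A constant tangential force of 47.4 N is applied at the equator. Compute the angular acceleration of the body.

I = (2/3)MR² = (2/3)(15.7)(0.461)² = 2.224 kg·m².
τ = F R = (47.4)(0.461) = 21.85 N·m.
Newton's second law for rotation, τ = Iα, gives α = τ/I = 21.85/2.224 = 9.824 rad/s².

α ≈ 9.82 rad/s²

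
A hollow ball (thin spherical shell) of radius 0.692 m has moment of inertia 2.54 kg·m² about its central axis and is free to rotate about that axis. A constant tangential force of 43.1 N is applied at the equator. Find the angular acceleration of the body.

τ = F R = (43.1)(0.692) = 29.83 N·m.
Newton's second law for rotation, τ = Iα, gives α = τ/I = 29.83/2.540 = 11.74 rad/s².

α ≈ 11.7 rad/s²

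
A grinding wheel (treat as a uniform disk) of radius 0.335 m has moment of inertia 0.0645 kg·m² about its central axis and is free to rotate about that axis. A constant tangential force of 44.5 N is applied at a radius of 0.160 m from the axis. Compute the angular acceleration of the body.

α ≈ 110 rad/s²

τ = F·r = (44.5)(0.160) = 7.120 N·m.
Newton's second law for rotation, τ = Iα, gives α = τ/I = 7.120/0.06450 = 110.4 rad/s².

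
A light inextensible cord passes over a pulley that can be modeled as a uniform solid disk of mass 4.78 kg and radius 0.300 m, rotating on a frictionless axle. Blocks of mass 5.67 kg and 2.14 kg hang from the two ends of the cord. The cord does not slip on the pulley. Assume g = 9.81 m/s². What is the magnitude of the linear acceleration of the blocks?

a ≈ 3.40 m/s²

I = ½MR² = (1/2)(4.78)(0.300)² = 0.2151 kg·m².
Heavier block: m₁g − T₁ = m₁a. Lighter block: T₂ − m₂g = m₂a.
Pulley: (T₁ − T₂)R = Iα = I(a/R), so T₁ − T₂ = (I/R²)a = (1/2)M_p a = 2.390·a.
Adding the three: (m₁ − m₂)g = (m₁ + m₂ + 2.390)a, so a = (5.67 − 2.14)(9.81)/(5.67 + 2.14 + 2.390) = 3.395 m/s².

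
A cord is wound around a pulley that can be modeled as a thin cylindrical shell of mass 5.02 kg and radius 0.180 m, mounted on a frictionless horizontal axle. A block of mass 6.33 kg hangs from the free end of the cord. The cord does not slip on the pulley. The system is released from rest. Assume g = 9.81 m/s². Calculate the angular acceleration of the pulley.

α ≈ 30.4 rad/s²

I = MR² = (5.02)(0.180)² = 0.1626 kg·m².
Block: mg − T = ma. Pulley: TR = Iα. No-slip: a = αR, so T = (I/R²)a = 5.020·a.
Then mg = (m + 5.020)a, so a = (6.33)(9.81)/(6.33 + 5.020) = 5.471 m/s².
α = a/R = 5.471/0.180 = 30.40 rad/s².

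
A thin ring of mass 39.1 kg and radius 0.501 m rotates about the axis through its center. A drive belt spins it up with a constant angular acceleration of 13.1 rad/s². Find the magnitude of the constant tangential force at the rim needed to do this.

F ≈ 257 N

I = MR² = (39.1)(0.501)² = 9.814 kg·m².
The required torque is τ = Iα = (9.814)(13.10) = 128.6 N·m.
A tangential force at the rim gives τ = FR, so F = τ/R = 128.6/0.501 = 256.6 N.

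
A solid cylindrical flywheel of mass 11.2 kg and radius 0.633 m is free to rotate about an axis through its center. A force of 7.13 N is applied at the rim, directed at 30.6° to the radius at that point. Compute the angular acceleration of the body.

I = ½MR² = (1/2)(11.2)(0.633)² = 2.244 kg·m².
Only the tangential component produces torque: τ = F R sinθ = (7.13)(0.633) sin 30.6° = 2.297 N·m.
Newton's second law for rotation, τ = Iα, gives α = τ/I = 2.297/2.244 = 1.024 rad/s².

α ≈ 1.02 rad/s²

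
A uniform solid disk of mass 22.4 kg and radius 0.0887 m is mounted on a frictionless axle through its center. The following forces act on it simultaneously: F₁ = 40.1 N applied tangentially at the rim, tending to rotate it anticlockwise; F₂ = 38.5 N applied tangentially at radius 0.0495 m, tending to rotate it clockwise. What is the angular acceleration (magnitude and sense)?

α ≈ 18.7 rad/s², anticlockwise

I = ½MR² = (1/2)(22.4)(0.0887)² = 0.08812 kg·m².
Taking anticlockwise as positive: τ₁ = +(40.1)(0.0887) = +3.557 N·m; τ₂ = −(38.5)(0.0495) = −1.906 N·m.
Net torque τ = 1.651 N·m.
α = τ/I = 1.651/0.08812 = 18.74 rad/s².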